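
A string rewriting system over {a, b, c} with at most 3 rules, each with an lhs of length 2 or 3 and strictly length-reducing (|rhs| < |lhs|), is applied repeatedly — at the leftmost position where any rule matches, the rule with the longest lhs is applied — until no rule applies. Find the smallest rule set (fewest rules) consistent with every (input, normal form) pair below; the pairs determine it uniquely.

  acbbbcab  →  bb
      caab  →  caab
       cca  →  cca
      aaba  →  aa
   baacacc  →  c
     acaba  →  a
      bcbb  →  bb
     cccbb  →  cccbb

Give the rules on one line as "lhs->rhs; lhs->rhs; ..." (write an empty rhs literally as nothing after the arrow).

  | acbbbcab => bbbcab => bbab => bb
  | caab
  | cca
  | aaba => aa

ac->; ba->; bc->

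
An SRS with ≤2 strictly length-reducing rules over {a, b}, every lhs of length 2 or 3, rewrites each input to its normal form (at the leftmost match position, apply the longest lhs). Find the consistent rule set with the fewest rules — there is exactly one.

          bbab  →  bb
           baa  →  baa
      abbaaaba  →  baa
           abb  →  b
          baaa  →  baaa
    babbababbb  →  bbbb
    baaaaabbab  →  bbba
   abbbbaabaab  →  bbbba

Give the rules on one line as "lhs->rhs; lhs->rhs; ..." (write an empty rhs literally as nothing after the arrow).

aab->ba; ab->

  | bbab => bb
  | baa
  | abbaaaba => baaaba => babaa => baa
  | abb => b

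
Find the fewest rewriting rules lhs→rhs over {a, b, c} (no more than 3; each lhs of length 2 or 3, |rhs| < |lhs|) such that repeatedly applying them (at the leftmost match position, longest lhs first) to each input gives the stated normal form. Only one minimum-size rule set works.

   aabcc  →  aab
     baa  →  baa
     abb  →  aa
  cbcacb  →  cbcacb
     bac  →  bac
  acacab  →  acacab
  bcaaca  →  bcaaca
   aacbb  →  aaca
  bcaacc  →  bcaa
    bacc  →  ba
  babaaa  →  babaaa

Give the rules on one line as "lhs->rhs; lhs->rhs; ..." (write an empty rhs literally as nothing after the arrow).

bb->a; cc->

  | aabcc => aab
  | baa
  | abb => aa
  | cbcacb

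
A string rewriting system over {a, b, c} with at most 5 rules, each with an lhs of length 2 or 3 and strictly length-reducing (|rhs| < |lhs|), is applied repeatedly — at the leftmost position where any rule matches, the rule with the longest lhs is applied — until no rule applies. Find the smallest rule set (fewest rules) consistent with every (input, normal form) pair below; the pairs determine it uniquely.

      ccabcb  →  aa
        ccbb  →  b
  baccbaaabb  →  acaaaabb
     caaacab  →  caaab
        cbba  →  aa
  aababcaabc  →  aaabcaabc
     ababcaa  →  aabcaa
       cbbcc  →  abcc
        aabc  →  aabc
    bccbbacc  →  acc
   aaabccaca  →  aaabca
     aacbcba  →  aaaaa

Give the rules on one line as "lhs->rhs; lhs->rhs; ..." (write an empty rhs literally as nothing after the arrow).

ba->a; cab->b; cac->; cb->a

  | ccabcb => cbcb => acb => aa
  | ccbb => cab => b
  | baccbaaabb => accbaaabb => acaaaabb
  | caaacab => caaab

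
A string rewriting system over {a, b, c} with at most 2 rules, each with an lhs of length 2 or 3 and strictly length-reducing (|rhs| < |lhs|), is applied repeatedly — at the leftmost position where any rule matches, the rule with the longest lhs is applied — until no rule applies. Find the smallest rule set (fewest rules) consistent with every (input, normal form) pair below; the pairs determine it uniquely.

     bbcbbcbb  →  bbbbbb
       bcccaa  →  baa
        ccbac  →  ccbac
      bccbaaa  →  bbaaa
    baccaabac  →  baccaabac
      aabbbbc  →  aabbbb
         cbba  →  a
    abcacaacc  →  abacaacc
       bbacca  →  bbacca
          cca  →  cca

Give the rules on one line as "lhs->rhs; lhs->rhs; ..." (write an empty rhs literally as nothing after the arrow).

bc->b; cbb->

  | bbcbbcbb => bbbbcbb => bbbbbb
  | bcccaa => bccaa => bcaa => baa
  | ccbac
  | bccbaaa => bcbaaa => bbaaa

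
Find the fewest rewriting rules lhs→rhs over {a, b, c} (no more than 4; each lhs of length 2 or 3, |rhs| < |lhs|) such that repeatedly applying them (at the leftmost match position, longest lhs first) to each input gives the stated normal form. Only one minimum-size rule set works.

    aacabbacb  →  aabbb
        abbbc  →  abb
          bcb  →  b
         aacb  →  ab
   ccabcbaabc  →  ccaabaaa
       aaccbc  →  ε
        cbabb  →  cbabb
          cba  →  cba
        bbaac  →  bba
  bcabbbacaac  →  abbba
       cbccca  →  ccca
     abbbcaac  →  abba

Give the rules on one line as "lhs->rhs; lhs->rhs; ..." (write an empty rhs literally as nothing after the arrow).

abc->aa; ac->; bc->

  | aacabbacb => aabbacb => aabbb
  | abbbc => abb
  | bcb => b
  | aacb => ab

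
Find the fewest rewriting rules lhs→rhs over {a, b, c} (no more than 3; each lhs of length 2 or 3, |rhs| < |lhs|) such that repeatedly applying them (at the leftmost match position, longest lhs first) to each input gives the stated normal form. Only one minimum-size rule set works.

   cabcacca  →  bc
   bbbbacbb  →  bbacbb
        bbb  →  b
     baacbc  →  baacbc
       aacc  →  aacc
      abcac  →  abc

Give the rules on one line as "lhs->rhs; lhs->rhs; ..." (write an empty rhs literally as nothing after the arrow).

bbb->b; ca->

  | cabcacca => bcacca => bcca => bc
  | bbbbacbb => bbacbb
  | bbb => b
  | baacbc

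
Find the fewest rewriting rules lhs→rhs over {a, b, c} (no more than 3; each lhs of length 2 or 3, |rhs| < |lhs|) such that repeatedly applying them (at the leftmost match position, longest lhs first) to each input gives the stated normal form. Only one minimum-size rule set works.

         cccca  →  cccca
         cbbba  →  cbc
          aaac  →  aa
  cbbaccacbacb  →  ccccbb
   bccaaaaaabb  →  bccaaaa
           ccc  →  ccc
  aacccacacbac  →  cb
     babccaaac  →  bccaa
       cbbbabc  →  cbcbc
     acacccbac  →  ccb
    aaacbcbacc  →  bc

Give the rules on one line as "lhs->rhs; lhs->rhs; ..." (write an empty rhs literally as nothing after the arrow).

ab->; ac->; bba->c

  | cccca
  | cbbba => cbc
  | aaac => aa
  | cbbaccacbacb => ccccacbacb => ccccbacb => ccccbb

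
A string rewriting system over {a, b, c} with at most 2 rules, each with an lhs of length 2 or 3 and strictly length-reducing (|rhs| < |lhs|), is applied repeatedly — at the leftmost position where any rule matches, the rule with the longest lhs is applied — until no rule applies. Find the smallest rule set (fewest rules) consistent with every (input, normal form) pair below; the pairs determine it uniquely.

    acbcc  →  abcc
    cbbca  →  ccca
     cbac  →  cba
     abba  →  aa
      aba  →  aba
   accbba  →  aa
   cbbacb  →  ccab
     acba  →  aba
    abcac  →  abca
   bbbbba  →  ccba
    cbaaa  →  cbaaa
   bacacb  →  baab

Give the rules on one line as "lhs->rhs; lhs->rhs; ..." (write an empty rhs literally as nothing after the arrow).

ac->a; bb->c

  | acbcc => abcc
  | cbbca => ccca
  | cbac => cba
  | abba => aca => aa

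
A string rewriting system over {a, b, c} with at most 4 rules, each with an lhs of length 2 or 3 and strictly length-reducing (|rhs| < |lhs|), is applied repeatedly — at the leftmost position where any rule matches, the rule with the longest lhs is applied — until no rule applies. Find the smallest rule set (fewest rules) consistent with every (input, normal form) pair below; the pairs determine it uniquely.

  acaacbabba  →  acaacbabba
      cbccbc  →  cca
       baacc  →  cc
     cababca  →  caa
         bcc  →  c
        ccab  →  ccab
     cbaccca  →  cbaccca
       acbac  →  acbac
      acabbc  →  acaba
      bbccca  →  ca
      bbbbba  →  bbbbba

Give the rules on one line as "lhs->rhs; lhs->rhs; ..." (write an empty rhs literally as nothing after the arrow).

baa->; bc->a; bcc->c

  | acaacbabba
  | cbccbc => ccbc => cca
  | baacc => cc
  | cababca => cabaaa => caa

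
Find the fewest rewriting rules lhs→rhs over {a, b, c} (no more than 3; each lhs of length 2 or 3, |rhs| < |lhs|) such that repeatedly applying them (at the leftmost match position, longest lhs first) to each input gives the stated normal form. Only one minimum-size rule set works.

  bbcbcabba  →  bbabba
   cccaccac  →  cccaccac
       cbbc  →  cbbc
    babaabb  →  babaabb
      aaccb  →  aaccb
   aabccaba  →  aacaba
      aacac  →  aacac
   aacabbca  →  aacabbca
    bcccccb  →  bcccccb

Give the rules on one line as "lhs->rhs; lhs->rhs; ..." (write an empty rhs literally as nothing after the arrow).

abc->a; cbc->

  | bbcbcabba => bbabba
  | cccaccac
  | cbbc
  | babaabb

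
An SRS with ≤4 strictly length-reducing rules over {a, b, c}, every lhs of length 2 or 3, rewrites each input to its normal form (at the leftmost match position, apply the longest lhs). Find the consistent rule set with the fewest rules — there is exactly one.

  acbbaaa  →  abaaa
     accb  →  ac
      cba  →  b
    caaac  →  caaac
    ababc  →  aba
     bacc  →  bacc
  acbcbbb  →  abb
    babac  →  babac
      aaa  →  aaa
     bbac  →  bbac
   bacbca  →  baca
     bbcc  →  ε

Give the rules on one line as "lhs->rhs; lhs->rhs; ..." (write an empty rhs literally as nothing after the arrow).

bc->; cb->; cba->b

  | acbbaaa => abaaa
  | accb => ac
  | cba => b
  | caaac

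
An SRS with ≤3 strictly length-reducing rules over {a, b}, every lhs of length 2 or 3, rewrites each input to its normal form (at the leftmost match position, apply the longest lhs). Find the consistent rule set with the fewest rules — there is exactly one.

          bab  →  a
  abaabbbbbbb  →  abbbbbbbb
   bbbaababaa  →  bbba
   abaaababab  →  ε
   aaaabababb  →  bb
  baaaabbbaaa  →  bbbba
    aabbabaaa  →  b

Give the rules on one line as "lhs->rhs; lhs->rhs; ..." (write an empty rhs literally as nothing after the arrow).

  | bab => a
  | abaabbbbbbb => abbbbbbbb
  | bbbaababaa => bbbbabaa => bbbaaa => bbba
  | abaaababab => abababab => aaabab => abab => aa => ε

aa->; bab->a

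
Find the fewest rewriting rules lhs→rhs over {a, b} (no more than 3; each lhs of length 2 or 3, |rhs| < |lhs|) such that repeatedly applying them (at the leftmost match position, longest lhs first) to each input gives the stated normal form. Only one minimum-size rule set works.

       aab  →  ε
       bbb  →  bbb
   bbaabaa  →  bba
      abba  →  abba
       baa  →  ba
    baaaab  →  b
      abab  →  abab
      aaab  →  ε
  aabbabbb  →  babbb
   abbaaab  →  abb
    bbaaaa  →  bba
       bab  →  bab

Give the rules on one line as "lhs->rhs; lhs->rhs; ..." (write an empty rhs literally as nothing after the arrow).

aa->a; aab->

  | aab => ε
  | bbb
  | bbaabaa => bbaa => bba
  | abba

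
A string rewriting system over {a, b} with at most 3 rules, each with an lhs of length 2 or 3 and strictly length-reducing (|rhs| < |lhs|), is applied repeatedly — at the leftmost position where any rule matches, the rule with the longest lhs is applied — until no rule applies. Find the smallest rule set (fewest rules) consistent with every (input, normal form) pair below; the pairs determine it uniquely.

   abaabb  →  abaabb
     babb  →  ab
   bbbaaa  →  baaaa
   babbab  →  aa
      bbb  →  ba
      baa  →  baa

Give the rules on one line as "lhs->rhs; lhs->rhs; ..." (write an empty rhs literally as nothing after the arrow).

  | abaabb
  | babb => ab
  | bbbaaa => baaaa
  | babbab => abab => aa

bab->a; bbb->ba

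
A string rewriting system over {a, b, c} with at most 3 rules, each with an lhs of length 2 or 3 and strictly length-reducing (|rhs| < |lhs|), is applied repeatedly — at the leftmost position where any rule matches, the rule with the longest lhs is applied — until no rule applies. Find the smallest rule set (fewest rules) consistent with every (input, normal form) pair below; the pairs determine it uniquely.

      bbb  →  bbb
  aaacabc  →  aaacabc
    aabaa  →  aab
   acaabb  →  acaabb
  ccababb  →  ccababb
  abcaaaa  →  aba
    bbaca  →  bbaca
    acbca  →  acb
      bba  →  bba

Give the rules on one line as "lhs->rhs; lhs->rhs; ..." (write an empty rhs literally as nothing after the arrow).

baa->b; bca->b

  | bbb
  | aaacabc
  | aabaa => aab
  | acaabb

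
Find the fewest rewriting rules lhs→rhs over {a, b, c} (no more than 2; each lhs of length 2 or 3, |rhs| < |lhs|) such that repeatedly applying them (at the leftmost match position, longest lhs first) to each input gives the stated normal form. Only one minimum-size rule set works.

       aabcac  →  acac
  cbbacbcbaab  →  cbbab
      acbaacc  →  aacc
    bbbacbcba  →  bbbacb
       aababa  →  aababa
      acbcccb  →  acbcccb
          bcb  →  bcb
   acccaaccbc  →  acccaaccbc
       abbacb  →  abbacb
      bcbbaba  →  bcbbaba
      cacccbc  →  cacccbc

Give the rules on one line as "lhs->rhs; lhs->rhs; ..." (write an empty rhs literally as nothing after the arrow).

abc->c; cba->

  | aabcac => acac
  | cbbacbcbaab => cbbacbab => cbbab
  | acbaacc => aacc
  | bbbacbcba => bbbacb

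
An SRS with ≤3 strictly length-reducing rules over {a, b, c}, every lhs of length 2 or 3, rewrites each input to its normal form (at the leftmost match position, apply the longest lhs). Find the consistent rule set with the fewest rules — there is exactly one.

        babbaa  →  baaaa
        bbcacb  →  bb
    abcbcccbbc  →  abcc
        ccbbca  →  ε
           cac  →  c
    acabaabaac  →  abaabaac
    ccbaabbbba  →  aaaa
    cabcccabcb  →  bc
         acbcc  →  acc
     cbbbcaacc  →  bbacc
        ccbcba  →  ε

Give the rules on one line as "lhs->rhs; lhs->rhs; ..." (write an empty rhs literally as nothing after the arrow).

  | babbaa => baaaa
  | bbcacb => bbcb => bb
  | abcbcccbbc => abcccbbc => abccbc => abcc
  | ccbbca => cbca => ca => ε

abb->aa; ca->; cb->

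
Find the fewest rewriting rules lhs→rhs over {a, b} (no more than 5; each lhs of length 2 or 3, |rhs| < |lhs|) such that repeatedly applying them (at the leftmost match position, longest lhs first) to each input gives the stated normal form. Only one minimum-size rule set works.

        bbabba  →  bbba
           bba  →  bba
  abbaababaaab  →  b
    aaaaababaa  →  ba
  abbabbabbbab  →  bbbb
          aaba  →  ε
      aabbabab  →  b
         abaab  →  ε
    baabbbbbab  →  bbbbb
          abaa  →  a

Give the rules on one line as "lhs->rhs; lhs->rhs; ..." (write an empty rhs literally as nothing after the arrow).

aa->a; ab->; aba->; bab->b

  | bbabba => bbba
  | bba
  | abbaababaaab => baababaaab => bababaaab => babaaab => baaab => baab => bab => b
  | aaaaababaa => aaaababaa => aaababaa => aababaa => ababaa => baa => ba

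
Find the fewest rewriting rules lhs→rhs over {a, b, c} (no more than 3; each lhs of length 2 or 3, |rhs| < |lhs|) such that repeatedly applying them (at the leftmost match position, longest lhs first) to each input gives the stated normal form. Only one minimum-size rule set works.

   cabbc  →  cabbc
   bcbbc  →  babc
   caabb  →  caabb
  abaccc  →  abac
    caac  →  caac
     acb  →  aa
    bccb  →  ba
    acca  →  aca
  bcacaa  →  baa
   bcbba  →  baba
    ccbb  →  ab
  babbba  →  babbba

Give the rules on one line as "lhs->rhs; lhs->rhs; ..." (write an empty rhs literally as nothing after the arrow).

  | cabbc
  | bcbbc => babc
  | caabb
  | abaccc => abacc => abac

cac->; cb->a; cc->c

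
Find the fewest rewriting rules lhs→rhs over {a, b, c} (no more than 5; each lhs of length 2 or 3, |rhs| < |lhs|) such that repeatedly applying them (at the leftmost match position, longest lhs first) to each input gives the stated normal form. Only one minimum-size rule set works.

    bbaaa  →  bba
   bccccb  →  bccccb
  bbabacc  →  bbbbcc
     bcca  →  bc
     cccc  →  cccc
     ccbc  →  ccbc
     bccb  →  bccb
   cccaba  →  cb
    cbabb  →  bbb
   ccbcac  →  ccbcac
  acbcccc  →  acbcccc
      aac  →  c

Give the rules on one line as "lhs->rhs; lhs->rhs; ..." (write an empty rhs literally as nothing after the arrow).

  | bbaaa => bba
  | bccccb
  | bbabacc => bbbbcc
  | bcca => bc

aa->; aba->bb; cba->b; cca->c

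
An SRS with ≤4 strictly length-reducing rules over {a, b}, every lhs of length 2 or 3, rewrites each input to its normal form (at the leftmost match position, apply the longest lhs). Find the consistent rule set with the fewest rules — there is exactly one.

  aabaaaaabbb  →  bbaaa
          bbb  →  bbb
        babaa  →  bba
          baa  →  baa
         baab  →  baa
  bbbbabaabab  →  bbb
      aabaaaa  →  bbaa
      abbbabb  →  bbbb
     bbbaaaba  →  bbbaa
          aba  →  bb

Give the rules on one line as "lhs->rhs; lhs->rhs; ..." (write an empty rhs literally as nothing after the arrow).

ab->a; aba->bb; bab->ab

  | aabaaaaabbb => abbaaaabbb => abaaaabbb => bbaaabbb => bbaaabb => bbaaab => bbaaa
  | bbb
  | babaa => abaa => bba
  | baa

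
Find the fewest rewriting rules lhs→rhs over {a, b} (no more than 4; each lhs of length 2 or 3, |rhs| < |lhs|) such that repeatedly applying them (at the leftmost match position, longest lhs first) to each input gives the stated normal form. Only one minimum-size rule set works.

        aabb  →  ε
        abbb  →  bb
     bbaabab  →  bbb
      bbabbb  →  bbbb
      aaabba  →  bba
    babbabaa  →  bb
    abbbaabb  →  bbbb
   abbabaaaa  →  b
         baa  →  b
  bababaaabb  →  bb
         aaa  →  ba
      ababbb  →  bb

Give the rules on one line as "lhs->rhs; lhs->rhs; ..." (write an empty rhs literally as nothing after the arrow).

aaa->ba; ab->; baa->b

  | aabb => ab => ε
  | abbb => bb
  | bbaabab => bbbab => bbb
  | bbabbb => bbbb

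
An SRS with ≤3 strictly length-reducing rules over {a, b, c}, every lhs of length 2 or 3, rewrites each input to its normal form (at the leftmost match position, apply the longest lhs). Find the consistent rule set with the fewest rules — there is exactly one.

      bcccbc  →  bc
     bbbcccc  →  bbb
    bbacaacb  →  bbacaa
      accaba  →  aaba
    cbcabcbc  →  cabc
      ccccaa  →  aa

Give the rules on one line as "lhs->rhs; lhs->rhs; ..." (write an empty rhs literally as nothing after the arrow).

cb->; cc->

  | bcccbc => bcbc => bc
  | bbbcccc => bbbcc => bbb
  | bbacaacb => bbacaa
  | accaba => aaba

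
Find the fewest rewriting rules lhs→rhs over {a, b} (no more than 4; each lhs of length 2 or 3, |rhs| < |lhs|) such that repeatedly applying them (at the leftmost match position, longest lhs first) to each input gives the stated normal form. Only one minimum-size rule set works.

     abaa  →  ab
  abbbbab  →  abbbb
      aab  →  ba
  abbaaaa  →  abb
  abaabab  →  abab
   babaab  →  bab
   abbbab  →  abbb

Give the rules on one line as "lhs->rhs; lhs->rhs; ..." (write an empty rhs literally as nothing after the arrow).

  | abaa => ab
  | abbbbab => abbbb
  | aab => ba
  | abbaaaa => abaaa => abb

aa->; aaa->b; aab->ba; bba->b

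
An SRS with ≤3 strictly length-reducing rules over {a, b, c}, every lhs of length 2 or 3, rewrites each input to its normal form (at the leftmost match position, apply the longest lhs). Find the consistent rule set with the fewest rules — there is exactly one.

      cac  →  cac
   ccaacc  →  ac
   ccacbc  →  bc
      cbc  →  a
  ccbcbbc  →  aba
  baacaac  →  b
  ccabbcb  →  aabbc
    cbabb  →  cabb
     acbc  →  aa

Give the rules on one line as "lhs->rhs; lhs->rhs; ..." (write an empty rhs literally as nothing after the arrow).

  | cac
  | ccaacc => aaacc => ac
  | ccacbc => aacbc => bc
  | cbc => cc => a

aac->; cb->c; cc->a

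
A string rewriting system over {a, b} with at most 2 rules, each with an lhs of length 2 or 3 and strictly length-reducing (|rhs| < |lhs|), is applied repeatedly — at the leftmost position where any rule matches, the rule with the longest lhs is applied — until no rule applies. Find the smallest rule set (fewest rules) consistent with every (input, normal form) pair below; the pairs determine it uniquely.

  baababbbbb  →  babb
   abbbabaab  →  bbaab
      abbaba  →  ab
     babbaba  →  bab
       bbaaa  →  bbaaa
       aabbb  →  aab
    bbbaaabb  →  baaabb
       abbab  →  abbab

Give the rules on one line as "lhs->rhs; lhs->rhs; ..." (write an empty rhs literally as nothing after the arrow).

aba->b; bbb->b

  | baababbbbb => babbbbbb => babbbb => babb
  | abbbabaab => ababaab => bbaab
  | abbaba => abbb => ab
  | babbaba => babbb => bab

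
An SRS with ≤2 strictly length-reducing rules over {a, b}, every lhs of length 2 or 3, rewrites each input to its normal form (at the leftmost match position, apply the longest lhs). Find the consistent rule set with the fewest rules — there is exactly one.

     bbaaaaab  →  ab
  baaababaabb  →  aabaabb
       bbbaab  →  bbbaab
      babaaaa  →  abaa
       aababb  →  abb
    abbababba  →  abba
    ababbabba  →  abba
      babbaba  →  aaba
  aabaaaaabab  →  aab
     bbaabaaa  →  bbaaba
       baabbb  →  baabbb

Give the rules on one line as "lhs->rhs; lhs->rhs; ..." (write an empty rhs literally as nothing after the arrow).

  | bbaaaaab => bbaaab => bbab => bab => ab
  | baaababaabb => bababaabb => ababaabb => aabaabb
  | bbbaab
  | babaaaa => abaaaa => abaa

aaa->a; bab->ab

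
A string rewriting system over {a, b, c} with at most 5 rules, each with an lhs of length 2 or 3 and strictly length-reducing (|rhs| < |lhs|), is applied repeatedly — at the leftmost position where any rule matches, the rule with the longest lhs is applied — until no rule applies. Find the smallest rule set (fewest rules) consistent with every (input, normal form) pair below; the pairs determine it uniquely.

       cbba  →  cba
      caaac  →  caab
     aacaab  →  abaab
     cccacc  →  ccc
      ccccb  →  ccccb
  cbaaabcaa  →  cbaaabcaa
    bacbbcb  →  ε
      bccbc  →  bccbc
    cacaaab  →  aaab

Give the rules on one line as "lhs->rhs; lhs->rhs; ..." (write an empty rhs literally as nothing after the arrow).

ac->b; bb->b; bcb->; cac->

  | cbba => cba
  | caaac => caab
  | aacaab => abaab
  | cccacc => ccc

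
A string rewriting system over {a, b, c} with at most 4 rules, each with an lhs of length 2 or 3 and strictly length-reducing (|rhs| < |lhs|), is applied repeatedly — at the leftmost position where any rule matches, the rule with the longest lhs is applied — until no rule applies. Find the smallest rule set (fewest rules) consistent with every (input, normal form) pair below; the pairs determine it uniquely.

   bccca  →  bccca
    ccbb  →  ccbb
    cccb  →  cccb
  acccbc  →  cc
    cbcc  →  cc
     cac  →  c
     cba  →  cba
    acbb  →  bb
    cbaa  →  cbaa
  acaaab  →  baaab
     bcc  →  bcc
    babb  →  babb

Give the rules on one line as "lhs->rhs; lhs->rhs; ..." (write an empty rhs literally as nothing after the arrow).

ac->; aca->ba; cbc->c

  | bccca
  | ccbb
  | cccb
  | acccbc => ccbc => cc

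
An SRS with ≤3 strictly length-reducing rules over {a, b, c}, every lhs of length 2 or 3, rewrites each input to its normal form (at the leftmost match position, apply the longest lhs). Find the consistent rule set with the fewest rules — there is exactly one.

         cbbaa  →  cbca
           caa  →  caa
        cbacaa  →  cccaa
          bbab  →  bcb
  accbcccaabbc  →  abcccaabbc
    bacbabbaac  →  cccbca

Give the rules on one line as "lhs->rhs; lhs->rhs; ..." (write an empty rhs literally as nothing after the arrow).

ac->a; ba->c

  | cbbaa => cbca
  | caa
  | cbacaa => cccaa
  | bbab => bcb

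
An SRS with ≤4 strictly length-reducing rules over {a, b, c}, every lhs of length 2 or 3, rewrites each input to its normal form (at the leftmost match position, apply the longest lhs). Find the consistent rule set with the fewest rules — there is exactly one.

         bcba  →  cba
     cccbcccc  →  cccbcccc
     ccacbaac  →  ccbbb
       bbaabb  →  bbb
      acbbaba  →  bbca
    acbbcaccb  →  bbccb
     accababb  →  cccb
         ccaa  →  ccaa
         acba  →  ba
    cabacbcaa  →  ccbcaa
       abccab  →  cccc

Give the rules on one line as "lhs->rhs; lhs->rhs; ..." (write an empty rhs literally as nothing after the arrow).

aac->bb; ab->c; ac->; bcb->cb

  | bcba => cba
  | cccbcccc
  | ccacbaac => ccbaac => ccbbb
  | bbaabb => bbacb => bbb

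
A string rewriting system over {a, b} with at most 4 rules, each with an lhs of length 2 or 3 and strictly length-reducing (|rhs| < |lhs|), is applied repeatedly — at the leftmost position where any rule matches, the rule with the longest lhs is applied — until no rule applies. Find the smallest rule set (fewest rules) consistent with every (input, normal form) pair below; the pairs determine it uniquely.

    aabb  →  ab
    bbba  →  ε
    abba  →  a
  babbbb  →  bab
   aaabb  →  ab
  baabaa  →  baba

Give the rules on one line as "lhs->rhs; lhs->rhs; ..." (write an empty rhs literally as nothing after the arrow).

  | aabb => abb => ab
  | bbba => bba => ε
  | abba => a
  | babbbb => babbb => babb => bab

aa->a; bb->b; bba->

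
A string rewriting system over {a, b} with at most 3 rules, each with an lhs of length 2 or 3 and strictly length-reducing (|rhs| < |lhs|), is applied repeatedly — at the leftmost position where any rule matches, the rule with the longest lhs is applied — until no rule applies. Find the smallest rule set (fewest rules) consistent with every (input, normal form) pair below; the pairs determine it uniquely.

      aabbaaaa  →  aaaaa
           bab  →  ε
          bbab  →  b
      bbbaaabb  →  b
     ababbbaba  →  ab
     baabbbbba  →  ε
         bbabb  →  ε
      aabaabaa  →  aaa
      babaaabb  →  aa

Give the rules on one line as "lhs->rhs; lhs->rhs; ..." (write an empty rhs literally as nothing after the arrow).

ba->b; bb->; bba->

  | aabbaaaa => aaaaa
  | bab => bb => ε
  | bbab => b
  | bbbaaabb => baaabb => baabb => babb => bbb => b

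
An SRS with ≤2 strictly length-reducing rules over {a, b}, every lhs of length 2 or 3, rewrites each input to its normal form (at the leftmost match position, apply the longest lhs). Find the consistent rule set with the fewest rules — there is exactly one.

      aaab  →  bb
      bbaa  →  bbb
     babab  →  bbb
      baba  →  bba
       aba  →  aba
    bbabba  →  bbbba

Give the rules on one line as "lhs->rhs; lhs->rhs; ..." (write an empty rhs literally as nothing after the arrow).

  | aaab => bab => bb
  | bbaa => bbb
  | babab => bbab => bbb
  | baba => bba

aa->b; bab->bb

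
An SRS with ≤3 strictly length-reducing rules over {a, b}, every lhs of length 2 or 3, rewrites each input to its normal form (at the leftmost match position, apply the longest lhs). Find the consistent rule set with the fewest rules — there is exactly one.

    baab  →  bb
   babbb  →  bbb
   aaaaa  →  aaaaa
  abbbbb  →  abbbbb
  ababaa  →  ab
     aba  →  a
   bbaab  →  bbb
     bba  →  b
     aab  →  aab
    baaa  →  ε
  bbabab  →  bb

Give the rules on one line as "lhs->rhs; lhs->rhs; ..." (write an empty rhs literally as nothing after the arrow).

ba->; baa->b

  | baab => bb
  | babbb => bbb
  | aaaaa
  | abbbbb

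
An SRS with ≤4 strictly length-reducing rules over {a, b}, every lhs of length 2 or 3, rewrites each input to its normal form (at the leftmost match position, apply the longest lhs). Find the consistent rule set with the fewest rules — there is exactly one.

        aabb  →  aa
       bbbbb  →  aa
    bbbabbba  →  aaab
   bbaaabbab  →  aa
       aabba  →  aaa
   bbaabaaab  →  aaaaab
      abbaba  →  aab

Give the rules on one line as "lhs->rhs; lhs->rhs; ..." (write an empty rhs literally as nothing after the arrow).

abb->a; ba->b; bbb->aa

  | aabb => aa
  | bbbbb => aabb => aa
  | bbbabbba => aaabbba => aaaba => aaab
  | bbaaabbab => bbaabbab => bbabbab => bbbbab => aabab => aabb => aa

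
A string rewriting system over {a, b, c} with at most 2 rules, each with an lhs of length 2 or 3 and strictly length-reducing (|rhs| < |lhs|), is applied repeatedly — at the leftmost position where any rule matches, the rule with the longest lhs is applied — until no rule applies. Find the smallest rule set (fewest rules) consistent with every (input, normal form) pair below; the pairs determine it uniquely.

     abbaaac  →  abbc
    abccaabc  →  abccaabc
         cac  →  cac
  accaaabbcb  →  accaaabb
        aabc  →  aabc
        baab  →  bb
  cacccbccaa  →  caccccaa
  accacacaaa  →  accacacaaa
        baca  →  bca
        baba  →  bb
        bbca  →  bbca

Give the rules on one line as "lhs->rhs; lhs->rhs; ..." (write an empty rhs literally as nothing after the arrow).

ba->b; cb->

  | abbaaac => abbaac => abbac => abbc
  | abccaabc
  | cac
  | accaaabbcb => accaaabb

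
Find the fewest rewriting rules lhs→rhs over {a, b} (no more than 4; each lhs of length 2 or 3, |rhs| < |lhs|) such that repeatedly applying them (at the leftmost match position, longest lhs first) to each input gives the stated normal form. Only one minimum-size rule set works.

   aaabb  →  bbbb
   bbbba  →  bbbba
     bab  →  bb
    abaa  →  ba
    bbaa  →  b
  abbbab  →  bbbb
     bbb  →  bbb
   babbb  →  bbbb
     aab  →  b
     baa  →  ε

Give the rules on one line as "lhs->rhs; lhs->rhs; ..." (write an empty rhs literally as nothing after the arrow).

  | aaabb => bbbb
  | bbbba
  | bab => bb
  | abaa => ba

aaa->bb; ab->b; aba->b; baa->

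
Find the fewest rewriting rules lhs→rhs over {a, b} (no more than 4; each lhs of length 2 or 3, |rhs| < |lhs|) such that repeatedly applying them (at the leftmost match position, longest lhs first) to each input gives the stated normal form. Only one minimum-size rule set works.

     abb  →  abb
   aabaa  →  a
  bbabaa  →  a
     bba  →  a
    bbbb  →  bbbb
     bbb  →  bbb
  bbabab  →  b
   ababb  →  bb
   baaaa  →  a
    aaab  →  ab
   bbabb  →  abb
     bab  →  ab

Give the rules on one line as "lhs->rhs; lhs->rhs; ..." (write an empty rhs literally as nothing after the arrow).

  | abb
  | aabaa => abaa => a
  | bbabaa => babaa => abaa => a
  | bba => ba => a

aa->a; aba->; ba->a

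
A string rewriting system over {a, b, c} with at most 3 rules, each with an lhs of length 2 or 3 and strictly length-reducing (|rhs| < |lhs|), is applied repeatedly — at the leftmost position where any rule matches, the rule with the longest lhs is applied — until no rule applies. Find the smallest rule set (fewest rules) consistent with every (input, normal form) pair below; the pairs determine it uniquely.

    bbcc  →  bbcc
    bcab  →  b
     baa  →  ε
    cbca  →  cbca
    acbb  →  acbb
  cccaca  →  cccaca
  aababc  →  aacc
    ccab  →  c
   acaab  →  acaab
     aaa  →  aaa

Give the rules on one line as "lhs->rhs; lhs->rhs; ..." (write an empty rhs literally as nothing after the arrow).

  | bbcc
  | bcab => b
  | baa => ε
  | cbca

baa->; bab->c; cab->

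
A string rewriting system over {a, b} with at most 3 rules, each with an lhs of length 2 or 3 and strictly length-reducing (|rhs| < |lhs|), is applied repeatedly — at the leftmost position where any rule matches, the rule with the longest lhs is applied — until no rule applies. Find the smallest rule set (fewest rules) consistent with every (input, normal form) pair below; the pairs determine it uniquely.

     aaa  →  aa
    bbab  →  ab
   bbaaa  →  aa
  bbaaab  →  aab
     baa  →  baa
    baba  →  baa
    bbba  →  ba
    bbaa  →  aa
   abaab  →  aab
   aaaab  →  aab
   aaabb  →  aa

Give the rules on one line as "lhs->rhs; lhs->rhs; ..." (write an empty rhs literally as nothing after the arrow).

aaa->aa; aba->aa; bb->

  | aaa => aa
  | bbab => ab
  | bbaaa => aaa => aa
  | bbaaab => aaab => aab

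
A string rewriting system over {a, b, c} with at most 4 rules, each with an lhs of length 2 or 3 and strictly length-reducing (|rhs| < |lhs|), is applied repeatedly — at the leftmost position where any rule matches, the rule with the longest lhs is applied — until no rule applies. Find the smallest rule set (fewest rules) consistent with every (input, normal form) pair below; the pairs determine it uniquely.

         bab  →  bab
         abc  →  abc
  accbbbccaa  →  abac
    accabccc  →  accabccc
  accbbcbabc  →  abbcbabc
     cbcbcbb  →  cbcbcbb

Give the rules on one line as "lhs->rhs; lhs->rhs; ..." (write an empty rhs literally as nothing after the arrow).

bbb->ba; caa->; ccb->b

  | bab
  | abc
  | accbbbccaa => abbbccaa => abaccaa => abac
  | accabccc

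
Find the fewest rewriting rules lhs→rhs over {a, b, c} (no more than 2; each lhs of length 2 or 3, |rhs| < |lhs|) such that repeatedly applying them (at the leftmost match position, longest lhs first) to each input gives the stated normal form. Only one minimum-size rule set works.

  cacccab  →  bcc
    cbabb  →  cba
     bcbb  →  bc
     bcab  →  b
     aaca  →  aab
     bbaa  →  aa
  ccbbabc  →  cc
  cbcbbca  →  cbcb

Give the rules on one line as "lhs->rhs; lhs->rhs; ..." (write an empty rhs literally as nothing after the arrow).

  | cacccab => bcccab => bccbb => bcc
  | cbabb => cba
  | bcbb => bc
  | bcab => bbb => b

bb->; ca->b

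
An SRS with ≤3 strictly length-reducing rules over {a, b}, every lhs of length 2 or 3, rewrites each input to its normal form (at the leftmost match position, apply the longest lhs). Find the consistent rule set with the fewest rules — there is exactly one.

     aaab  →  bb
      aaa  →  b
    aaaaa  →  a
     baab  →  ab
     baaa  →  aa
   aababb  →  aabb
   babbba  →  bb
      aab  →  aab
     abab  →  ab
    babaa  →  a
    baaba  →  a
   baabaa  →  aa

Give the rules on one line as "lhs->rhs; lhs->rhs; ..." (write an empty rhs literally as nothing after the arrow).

  | aaab => bb
  | aaa => b
  | aaaaa => baa => a
  | baab => ab

aaa->b; ba->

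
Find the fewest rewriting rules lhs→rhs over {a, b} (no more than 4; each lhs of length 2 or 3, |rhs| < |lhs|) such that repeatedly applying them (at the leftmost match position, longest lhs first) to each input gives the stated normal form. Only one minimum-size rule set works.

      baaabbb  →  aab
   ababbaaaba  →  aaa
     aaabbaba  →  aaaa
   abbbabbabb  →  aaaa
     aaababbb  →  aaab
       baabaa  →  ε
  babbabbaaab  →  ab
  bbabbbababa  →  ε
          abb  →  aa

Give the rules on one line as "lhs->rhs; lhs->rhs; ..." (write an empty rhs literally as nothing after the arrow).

  | baaabbb => abbb => aab
  | ababbaaaba => bbaaaba => aaaaba => aaa
  | aaabbaba => aaaaaba => aaaa
  | abbbabbabb => aababbabb => abbabb => aaabb => aaaa

aba->; baa->; bab->; bb->a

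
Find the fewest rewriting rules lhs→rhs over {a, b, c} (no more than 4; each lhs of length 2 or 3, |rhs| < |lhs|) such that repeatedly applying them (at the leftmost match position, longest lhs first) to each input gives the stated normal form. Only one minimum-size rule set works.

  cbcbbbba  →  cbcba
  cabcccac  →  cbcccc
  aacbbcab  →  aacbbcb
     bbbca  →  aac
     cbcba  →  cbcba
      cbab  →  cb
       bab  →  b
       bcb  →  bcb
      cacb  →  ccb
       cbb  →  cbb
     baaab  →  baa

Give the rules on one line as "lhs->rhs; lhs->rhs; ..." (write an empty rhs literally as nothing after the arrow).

ab->; bbb->aa; ca->c

  | cbcbbbba => cbcaaba => cbcaba => cbcba
  | cabcccac => cbcccac => cbcccc
  | aacbbcab => aacbbcb
  | bbbca => aaca => aac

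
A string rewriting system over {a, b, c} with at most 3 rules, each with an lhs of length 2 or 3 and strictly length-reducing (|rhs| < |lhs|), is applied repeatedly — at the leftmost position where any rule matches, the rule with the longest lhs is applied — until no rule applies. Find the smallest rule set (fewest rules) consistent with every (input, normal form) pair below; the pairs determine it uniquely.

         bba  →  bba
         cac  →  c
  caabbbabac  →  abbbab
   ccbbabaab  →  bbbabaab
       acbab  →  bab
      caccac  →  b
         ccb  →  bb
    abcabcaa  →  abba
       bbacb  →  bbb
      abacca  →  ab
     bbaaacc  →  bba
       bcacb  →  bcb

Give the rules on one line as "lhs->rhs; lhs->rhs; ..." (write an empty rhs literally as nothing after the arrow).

  | bba
  | cac => c
  | caabbbabac => abbbabac => abbbab
  | ccbbabaab => bbbabaab

ac->; ca->; cc->b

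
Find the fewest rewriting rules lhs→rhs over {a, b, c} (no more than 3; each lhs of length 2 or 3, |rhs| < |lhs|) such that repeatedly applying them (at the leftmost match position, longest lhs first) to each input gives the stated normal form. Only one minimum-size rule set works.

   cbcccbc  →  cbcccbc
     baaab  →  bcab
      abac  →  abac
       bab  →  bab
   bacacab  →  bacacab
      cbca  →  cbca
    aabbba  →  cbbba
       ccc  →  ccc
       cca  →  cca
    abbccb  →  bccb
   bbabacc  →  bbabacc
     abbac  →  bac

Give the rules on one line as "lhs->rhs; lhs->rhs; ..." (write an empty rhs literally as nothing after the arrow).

  | cbcccbc
  | baaab => bcab
  | abac
  | bab

aa->c; abb->b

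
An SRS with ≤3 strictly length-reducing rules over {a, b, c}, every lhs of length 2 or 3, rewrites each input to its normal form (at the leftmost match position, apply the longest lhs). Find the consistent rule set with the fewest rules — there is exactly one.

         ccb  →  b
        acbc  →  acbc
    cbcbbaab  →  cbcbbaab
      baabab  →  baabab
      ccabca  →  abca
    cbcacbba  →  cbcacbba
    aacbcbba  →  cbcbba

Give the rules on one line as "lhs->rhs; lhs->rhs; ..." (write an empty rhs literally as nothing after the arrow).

aac->c; cc->

  | ccb => b
  | acbc
  | cbcbbaab
  | baabab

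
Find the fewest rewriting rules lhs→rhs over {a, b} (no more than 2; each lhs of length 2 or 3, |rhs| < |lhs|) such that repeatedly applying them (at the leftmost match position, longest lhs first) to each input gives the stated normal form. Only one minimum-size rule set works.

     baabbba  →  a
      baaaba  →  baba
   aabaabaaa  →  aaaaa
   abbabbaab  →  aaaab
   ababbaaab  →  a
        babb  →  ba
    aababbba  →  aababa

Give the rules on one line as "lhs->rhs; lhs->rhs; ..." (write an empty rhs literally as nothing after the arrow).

  | baabbba => bbbba => bba => a
  | baaaba => baba
  | aabaabaaa => aabbaaa => aaaaa
  | abbabbaab => aabbaab => aaaab

baa->b; bb->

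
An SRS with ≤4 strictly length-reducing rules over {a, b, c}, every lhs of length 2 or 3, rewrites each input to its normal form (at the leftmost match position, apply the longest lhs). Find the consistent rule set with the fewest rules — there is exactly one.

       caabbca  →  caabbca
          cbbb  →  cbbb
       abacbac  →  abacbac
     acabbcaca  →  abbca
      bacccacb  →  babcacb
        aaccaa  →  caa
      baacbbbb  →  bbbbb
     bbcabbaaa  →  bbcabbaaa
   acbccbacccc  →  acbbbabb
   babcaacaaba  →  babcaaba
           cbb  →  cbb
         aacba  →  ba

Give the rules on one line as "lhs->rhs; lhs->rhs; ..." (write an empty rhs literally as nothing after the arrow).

  | caabbca
  | cbbb
  | abacbac
  | acabbcaca => abbcaca => abbca

aac->; aca->a; cc->b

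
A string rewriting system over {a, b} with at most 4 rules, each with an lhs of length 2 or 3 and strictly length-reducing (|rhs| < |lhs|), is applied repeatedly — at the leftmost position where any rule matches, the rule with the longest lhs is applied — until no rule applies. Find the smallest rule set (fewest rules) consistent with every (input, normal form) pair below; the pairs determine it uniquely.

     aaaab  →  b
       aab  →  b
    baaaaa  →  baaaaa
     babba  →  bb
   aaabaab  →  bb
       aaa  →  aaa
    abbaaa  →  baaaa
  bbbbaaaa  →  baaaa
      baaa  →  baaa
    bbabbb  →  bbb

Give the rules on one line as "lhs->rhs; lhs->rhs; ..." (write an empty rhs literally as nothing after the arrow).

ab->b; abb->ba; bab->bb; bba->ab

  | aaaab => aaab => aab => ab => b
  | aab => ab => b
  | baaaaa
  | babba => bbba => bab => bb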